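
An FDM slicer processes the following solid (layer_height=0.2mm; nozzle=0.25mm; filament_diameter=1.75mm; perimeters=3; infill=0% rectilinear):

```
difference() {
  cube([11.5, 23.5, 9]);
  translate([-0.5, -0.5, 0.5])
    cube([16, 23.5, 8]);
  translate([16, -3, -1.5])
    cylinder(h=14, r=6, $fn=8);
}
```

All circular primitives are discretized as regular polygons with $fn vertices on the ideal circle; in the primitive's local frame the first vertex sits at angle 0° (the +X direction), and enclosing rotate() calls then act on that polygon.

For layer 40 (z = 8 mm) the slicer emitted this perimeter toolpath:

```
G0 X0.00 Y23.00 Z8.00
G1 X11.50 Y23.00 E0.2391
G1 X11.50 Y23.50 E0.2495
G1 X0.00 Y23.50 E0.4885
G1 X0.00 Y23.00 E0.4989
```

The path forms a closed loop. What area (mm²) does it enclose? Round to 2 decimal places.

Apply the shoelace formula to the sequence of (X, Y) vertices; enclosed area = 5.75 mm².

5.75 mm²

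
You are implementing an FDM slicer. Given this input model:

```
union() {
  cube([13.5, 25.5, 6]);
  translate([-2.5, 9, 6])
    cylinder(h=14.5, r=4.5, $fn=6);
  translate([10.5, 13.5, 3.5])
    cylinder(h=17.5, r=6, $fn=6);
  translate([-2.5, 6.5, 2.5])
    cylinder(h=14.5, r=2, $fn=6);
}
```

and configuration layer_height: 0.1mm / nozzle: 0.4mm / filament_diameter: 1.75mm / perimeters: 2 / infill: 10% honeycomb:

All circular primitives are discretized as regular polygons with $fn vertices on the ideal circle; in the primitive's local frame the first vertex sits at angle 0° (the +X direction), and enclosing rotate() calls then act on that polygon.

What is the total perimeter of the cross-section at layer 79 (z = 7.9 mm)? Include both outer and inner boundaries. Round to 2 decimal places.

At z = 7.9 mm: the cube does not reach this height (z outside [0, 6]); the cylinder at (-2.5, 9): section is a regular 6-gon, circumradius r=4.5 (perimeter = 2·6·4.500·sin(180°/6) = 27.00 mm); the r=6 cylinder at (10.5, 13.5) contributes a regular 6-gon of circumradius 6 (perimeter = 2·6·6.000·sin(180°/6) = 36.00 mm); the r=2 cylinder at (-2.5, 6.5) contributes a regular 6-gon of circumradius 2 (perimeter = 2·6·2.000·sin(180°/6) = 12.00 mm); Merging all regions: the regions partially overlap (shared area 9.66 mm²), so the edge portions inside another operand are dropped and the merged outline is re-measured after clipping — boundary = 63.39 mm. Overall, the cross-section has 2 separate islands. Total boundary length (outer) = 63.39 mm.

63.39 mm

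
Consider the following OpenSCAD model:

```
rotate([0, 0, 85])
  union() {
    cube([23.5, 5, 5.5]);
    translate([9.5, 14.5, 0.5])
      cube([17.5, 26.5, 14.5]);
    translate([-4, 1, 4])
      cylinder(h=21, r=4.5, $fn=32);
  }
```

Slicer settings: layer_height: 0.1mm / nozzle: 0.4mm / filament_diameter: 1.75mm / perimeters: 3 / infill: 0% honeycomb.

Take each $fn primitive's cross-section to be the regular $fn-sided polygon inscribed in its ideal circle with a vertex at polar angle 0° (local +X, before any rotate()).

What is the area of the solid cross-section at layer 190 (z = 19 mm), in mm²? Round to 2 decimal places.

63.21 mm²

At z = 19 mm: the cube is not intersected at this z (z outside [0, 5.5]); the cube at (9.5, 14.5) is absent (z outside [0.5, 15]); the r=4.5 cylinder at (-4, 1) gives a regular 32-gon of circumradius 4.5 (constant along its height) (area = (32/2)·4.500²·sin(360°/32) = 63.21 mm²); Taking the union: only the r=4.5 cylinder at (-4, 1) is present, so the union is just that shape — area = 63.21 mm²; (whole slice rotated 85° about Z — lengths, areas and connectivity unchanged). Overall, the cross-section is a single solid region. Net area = 63.21 mm².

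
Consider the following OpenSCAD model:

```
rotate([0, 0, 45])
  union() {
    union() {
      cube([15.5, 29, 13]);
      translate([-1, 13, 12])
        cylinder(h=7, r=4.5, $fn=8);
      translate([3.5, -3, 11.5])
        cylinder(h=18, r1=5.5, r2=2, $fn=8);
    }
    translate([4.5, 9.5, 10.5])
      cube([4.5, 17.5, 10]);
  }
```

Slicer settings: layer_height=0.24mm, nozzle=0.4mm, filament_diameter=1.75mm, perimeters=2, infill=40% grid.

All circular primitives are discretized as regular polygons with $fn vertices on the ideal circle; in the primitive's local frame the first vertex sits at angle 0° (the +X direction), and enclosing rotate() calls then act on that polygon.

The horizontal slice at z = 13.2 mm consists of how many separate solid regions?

3

At z = 13.2 mm: the cube is not intersected at this z (z outside [0, 13]); the r=4.5 cylinder at (-1, 13) contributes a regular 8-gon of circumradius 4.5; the cone at (3.5, -3) (r1=5.5→r2=2) has section circumradius 5.169 here — a regular 8-gon; Combining (union): the 2 present regions are separate (no shared area or edge), so areas and boundary lengths simply add and each stays a separate island — 2 connected regions; the cube at (4.5, 9.5) is present — its section is the full 4.5×17.5 rectangle; Taking the union: the 2 present regions are separate (no shared area or edge), so areas and boundary lengths simply add and each stays a separate island — 3 connected regions; (whole slice rotated 45° about Z — lengths, areas and connectivity unchanged). The result has 3 disconnected regions.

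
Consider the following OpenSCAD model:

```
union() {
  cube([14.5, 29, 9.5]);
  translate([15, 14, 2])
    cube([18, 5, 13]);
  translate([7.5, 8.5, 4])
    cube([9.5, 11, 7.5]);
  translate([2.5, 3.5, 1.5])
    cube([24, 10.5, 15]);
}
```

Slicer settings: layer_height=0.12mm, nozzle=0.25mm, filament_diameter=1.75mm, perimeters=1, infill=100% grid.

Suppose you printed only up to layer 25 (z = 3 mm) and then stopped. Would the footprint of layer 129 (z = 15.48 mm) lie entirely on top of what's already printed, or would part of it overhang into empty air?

Compare the two slices. At z = 3: the cube is present — its section is the full 14.5×29 rectangle (area 420.50 mm²); the 18×5 cube at (15, 14) contributes its full rectangle (area 90.00 mm²); the cube at (7.5, 8.5) is absent (z outside [4, 11.5]); the cube at (2.5, 3.5) is present — its section is the full 24×10.5 rectangle (area 252.00 mm²); Combining (union): the regions partially overlap — summed areas 762.50 mm² minus the doubly-counted overlap 126.00 mm² gives 636.50 mm² — area = 636.50 mm². At z = 15.48: the cube is absent (z outside [0, 9.5]); the cube at (15, 14) does not reach this height (z outside [2, 15]); the cube at (7.5, 8.5) does not reach this height (z outside [4, 11.5]); the 24×10.5 cube at (2.5, 3.5) contributes its full rectangle (area 252.00 mm²); Taking the union: only the 24×10.5 cube at (2.5, 3.5) is present, so the union is just that shape — area = 252.00 mm². Checking containment: the cross-section at z = 15.48 is a subset of the cross-section at z = 3.

entirely on top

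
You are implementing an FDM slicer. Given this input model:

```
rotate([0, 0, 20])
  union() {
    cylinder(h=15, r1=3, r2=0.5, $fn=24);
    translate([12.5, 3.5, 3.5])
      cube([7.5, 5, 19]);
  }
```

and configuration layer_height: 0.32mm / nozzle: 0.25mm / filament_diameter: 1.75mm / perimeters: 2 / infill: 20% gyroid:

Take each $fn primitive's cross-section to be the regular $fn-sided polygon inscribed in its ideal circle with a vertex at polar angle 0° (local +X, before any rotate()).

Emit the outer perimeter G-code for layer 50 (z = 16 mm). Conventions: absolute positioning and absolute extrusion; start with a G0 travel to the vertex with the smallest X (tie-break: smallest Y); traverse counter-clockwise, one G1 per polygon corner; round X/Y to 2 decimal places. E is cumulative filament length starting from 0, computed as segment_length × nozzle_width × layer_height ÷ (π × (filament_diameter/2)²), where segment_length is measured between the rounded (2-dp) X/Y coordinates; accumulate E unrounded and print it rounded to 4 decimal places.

G0 X8.84 Y12.26 Z16.00
G1 X10.55 Y7.56 E0.1663
G1 X17.60 Y10.13 E0.4159
G1 X15.89 Y14.83 E0.5823
G1 X8.84 Y12.26 E0.8319

At z = 16 mm: the cone is not intersected at this z (z outside [0, 15]); the cube at (12.5, 3.5) is present — its section is the full 7.5×5 rectangle; Combining (union): only the 7.5×5 cube at (12.5, 3.5) is present, so the union is just that shape — 1 connected region; (rotated 20° about Z; rotation is an isometry so areas/perimeters/island counts are preserved). The outline is a single polygon with 4 vertices. Extrusion per mm of travel: 0.25 × 0.32 / (π × 0.875²) = 0.033260. Accumulating E over each segment gives final E = 0.8319.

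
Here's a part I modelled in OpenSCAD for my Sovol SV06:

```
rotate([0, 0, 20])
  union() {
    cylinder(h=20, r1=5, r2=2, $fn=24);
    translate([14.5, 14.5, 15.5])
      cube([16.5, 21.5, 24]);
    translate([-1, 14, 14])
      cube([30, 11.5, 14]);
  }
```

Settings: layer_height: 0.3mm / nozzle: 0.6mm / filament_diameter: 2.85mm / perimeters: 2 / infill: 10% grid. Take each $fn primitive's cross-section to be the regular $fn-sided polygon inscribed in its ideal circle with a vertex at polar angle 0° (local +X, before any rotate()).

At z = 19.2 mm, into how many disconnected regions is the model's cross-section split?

At z = 19.2 mm: the cone (r1=5→r2=2) has section circumradius 2.120 here — a regular 24-gon; the cube at (14.5, 14.5) is present — its section is the full 16.5×21.5 rectangle; the 30×11.5 cube at (-1, 14) contributes its full rectangle; Merging all regions: the regions partially overlap (shared area 159.50 mm²), so overlapping operands fuse into one piece — 2 connected regions; (rotated 20° about Z; rotation is an isometry so areas/perimeters/island counts are preserved). The result has 2 disconnected regions.

2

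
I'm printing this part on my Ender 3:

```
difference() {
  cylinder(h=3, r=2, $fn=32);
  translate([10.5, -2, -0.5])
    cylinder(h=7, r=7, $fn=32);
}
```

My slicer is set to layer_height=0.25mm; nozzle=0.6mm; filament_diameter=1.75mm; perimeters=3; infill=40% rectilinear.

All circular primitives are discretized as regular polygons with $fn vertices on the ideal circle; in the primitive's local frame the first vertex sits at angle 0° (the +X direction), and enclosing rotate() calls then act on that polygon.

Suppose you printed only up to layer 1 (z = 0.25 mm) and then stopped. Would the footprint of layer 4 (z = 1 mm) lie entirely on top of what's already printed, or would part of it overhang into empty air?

Compare the two slices. At z = 0.25: the cylinder: section is a regular 32-gon, circumradius r=2 (area = (32/2)·2.000²·sin(360°/32) = 12.49 mm²); the r=7 cylinder at (10.5, -2) gives a regular 32-gon of circumradius 7 (constant along its height) (area = (32/2)·7.000²·sin(360°/32) = 152.95 mm²); Subtracting the remaining from the first: starting from the r=2 cylinder (12.49 mm²), the r=7 cylinder at (10.5, -2) misses the remaining region (no effect) — area = 12.49 mm². At z = 1: the r=2 cylinder gives a regular 32-gon of circumradius 2 (constant along its height) (area = (32/2)·2.000²·sin(360°/32) = 12.49 mm²); the cylinder at (10.5, -2): section is a regular 32-gon, circumradius r=7 (area = (32/2)·7.000²·sin(360°/32) = 152.95 mm²); After the difference (first − rest): starting from the r=2 cylinder (12.49 mm²), the r=7 cylinder at (10.5, -2) misses the remaining region (no effect) — area = 12.49 mm². Checking containment: the cross-section at z = 1 is a subset of the cross-section at z = 0.25.

entirely on top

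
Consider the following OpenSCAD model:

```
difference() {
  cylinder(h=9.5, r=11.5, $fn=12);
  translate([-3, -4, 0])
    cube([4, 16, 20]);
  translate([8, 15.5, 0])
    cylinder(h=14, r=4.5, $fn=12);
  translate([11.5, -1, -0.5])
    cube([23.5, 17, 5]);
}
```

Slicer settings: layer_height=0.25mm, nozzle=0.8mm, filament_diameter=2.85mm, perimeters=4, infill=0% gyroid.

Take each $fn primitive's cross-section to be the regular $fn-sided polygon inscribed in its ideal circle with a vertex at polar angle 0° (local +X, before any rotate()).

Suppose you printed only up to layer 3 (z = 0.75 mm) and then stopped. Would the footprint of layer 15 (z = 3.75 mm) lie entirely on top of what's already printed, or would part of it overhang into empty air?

entirely on top

Compare the two slices. At z = 0.75: the cylinder: section is a regular 12-gon, circumradius r=11.5 (area = (12/2)·11.500²·sin(360°/12) = 396.75 mm²); the 4×16 cube at (-3, -4) contributes its full rectangle (area 64.00 mm²); the cylinder at (8, 15.5): section is a regular 12-gon, circumradius r=4.5 (area = (12/2)·4.500²·sin(360°/12) = 60.75 mm²); the cube at (11.5, -1) (footprint 23.5×17) is included at this height (area 399.50 mm²); Subtracting the remaining from the first: starting from the r=11.5 cylinder (396.75 mm²), the 4×16 cube at (-3, -4) partially overlaps it — only the 60.66 mm² overlap (of its 64.00 mm²) is removed, clipping the outline; the r=4.5 cylinder at (8, 15.5) misses the remaining region (no effect); the 23.5×17 cube at (11.5, -1) misses the remaining region (no effect) — area = 336.09 mm². At z = 3.75: the r=11.5 cylinder gives a regular 12-gon of circumradius 11.5 (constant along its height) (area = (12/2)·11.500²·sin(360°/12) = 396.75 mm²); the 4×16 cube at (-3, -4) contributes its full rectangle (area 64.00 mm²); the r=4.5 cylinder at (8, 15.5) gives a regular 12-gon of circumradius 4.5 (constant along its height) (area = (12/2)·4.500²·sin(360°/12) = 60.75 mm²); the cube at (11.5, -1) is present — its section is the full 23.5×17 rectangle (area 399.50 mm²); After the difference (first − rest): starting from the r=11.5 cylinder (396.75 mm²), the 4×16 cube at (-3, -4) partially overlaps it — only the 60.66 mm² overlap (of its 64.00 mm²) is removed, clipping the outline; the r=4.5 cylinder at (8, 15.5) misses the remaining region (no effect); the 23.5×17 cube at (11.5, -1) misses the remaining region (no effect) — area = 336.09 mm². Checking containment: the cross-section at z = 3.75 is a subset of the cross-section at z = 0.75.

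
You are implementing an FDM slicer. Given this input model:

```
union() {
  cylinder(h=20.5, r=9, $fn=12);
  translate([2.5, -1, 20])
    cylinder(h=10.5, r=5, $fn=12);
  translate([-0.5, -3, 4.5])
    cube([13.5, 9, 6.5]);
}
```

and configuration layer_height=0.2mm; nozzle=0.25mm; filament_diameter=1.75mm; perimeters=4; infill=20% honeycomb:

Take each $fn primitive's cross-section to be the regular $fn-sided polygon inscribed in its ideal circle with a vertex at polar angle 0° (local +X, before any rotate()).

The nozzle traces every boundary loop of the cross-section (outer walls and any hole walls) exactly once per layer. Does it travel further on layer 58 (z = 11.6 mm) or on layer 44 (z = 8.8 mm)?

layer 44 (z = 8.8 mm)

Layer 58 (z = 11.6): the r=9 cylinder contributes a regular 12-gon of circumradius 9 (perimeter = 2·12·9.000·sin(180°/12) = 55.90 mm); the cylinder at (2.5, -1) is not intersected at this z (z outside [20, 30.5]); the cube at (-0.5, -3) is absent (z outside [4.5, 11]); Merging all regions: only the r=9 cylinder is present, so the union is just that shape — boundary = 55.90 mm. So its perimeter = 55.90 mm. Layer 44 (z = 8.8): the r=9 cylinder contributes a regular 12-gon of circumradius 9 (perimeter = 2·12·9.000·sin(180°/12) = 55.90 mm); the cylinder at (2.5, -1) is absent (z outside [20, 30.5]); the cube at (-0.5, -3) (footprint 13.5×9) is included at this height (perimeter 45.00 mm); Combining (union): the regions partially overlap (shared area 78.65 mm²), so the edge portions inside another operand are dropped and the merged outline is re-measured after clipping — boundary = 66.53 mm. So its perimeter = 66.53 mm. Layer 44 is larger (66.53 vs 55.90 mm).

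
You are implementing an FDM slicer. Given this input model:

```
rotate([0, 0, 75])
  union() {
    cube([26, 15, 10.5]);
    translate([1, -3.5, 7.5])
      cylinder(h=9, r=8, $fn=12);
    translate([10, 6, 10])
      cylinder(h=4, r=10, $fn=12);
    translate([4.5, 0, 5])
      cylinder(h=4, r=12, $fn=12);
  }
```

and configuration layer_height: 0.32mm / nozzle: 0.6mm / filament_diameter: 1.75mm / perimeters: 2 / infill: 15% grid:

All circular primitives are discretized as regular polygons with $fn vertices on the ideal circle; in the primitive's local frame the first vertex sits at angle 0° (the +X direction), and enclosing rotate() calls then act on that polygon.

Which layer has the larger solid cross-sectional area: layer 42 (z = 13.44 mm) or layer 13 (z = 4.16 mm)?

Layer 42 (z = 13.44): the cube does not reach this height (z outside [0, 10.5]); the cylinder at (1, -3.5): section is a regular 12-gon, circumradius r=8 (area = (12/2)·8.000²·sin(360°/12) = 192.00 mm²); the r=10 cylinder at (10, 6) gives a regular 12-gon of circumradius 10 (constant along its height) (area = (12/2)·10.000²·sin(360°/12) = 300.00 mm²); the cylinder at (4.5, 0) is absent (z outside [5, 9]); Merging all regions: the regions partially overlap — summed areas 492.00 mm² minus the doubly-counted overlap 35.88 mm² gives 456.12 mm² — area = 456.12 mm²; (whole slice rotated 75° about Z — lengths, areas and connectivity unchanged). So its area = 456.12 mm². Layer 13 (z = 4.16): the 26×15 cube contributes its full rectangle (area 390.00 mm²); the cylinder at (1, -3.5) is not intersected at this z (z outside [7.5, 16.5]); the cylinder at (10, 6) is absent (z outside [10, 14]); the cylinder at (4.5, 0) is not intersected at this z (z outside [5, 9]); Taking the union: only the 26×15 cube is present, so the union is just that shape — area = 390.00 mm²; (rotated 75° about Z; rotation is an isometry so areas/perimeters/island counts are preserved). So its area = 390.00 mm². Layer 42 is larger (456.12 vs 390.00 mm²).

layer 42 (z = 13.44 mm)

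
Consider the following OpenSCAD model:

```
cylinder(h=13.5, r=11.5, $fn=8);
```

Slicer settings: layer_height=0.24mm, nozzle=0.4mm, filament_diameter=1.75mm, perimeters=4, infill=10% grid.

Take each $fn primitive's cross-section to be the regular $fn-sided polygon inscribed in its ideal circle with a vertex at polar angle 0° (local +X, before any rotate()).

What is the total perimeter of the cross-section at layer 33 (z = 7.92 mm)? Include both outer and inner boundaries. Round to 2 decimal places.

70.41 mm

At z = 7.92 mm: the r=11.5 cylinder gives a regular 8-gon of circumradius 11.5 (constant along its height) (perimeter = 2·8·11.500·sin(180°/8) = 70.41 mm). Overall, the cross-section is a single solid region. Total boundary length (outer) = 70.41 mm.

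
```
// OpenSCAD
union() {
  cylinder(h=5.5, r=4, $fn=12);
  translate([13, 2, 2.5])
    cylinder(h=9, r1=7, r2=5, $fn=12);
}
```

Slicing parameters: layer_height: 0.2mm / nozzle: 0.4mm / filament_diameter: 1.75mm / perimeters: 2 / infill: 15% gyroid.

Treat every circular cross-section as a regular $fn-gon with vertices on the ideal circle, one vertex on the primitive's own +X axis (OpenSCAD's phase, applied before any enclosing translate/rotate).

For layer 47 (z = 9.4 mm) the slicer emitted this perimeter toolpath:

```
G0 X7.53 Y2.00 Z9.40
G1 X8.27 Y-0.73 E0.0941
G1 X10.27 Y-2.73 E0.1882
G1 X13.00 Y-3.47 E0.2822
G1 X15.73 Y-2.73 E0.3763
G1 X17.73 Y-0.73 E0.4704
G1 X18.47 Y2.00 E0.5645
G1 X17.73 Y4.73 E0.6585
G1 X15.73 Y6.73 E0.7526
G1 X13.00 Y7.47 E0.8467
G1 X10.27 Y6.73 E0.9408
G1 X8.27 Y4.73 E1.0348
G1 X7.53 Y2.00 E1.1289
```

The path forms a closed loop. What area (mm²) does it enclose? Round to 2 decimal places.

Apply the shoelace formula to the sequence of (X, Y) vertices; enclosed area = 89.57 mm².

89.57 mm²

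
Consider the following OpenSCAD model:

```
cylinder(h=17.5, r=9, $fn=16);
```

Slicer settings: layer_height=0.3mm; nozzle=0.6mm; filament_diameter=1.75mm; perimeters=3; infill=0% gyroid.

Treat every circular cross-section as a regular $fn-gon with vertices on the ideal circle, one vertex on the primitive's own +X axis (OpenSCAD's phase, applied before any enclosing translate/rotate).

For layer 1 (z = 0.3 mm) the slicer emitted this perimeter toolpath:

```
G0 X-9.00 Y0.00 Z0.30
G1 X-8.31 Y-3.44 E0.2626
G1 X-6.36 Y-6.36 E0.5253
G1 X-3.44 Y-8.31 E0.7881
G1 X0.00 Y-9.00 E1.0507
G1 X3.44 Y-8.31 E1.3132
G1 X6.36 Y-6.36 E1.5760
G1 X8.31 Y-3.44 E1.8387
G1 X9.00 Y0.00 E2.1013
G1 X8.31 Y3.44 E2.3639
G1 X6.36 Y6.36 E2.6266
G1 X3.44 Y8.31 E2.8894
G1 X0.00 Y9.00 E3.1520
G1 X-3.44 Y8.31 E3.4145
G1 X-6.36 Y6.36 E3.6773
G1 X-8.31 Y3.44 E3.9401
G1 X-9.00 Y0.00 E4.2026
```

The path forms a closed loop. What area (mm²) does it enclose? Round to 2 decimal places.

247.73 mm²

Apply the shoelace formula to the sequence of (X, Y) vertices; enclosed area = 247.73 mm².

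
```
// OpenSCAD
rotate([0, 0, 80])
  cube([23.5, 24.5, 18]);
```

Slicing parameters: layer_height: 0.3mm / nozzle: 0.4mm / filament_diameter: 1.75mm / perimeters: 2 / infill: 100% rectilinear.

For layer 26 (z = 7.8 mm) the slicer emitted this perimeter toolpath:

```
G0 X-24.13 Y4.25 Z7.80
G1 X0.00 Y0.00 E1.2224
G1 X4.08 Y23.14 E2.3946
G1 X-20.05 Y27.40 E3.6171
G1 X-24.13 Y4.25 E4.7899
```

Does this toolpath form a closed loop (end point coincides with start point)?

yes

Start point (G0): (-24.13, 4.25). End point (last G1): the path returns to the start — closed.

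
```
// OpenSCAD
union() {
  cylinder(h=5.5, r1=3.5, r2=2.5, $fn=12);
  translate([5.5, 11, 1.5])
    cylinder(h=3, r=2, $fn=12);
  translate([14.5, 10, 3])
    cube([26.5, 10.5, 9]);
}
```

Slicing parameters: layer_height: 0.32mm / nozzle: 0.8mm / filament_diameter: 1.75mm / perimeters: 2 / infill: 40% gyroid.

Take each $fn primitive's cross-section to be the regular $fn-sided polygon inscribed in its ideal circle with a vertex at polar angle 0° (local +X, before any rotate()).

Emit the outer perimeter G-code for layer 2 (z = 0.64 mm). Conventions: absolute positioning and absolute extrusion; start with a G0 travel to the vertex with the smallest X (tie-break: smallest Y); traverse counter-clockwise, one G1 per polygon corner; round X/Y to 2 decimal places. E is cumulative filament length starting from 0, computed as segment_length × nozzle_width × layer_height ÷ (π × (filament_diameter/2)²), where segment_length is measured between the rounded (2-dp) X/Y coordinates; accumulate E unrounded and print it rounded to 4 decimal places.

At z = 0.64 mm: the cone contributes a regular 12-gon of circumradius 3.384 (interpolated between r1=3.5 and r2=2.5 at t=0.116); the cylinder at (5.5, 11) is not intersected at this z (z outside [1.5, 4.5]); the cube at (14.5, 10) does not reach this height (z outside [3, 12]); Taking the union: only the cone is present, so the union is just that shape — 1 connected region. The outline is a single polygon with 12 vertices. Extrusion per mm of travel: 0.8 × 0.32 / (π × 0.875²) = 0.106432. Accumulating E over each segment gives final E = 2.2357.

G0 X-3.38 Y0.00 Z0.64
G1 X-2.93 Y-1.69 E0.1861
G1 X-1.69 Y-2.93 E0.3728
G1 X0.00 Y-3.38 E0.5589
G1 X1.69 Y-2.93 E0.7451
G1 X2.93 Y-1.69 E0.9317
G1 X3.38 Y0.00 E1.1178
G1 X2.93 Y1.69 E1.3040
G1 X1.69 Y2.93 E1.4906
G1 X0.00 Y3.38 E1.6768
G1 X-1.69 Y2.93 E1.8629
G1 X-2.93 Y1.69 E2.0495
G1 X-3.38 Y0.00 E2.2357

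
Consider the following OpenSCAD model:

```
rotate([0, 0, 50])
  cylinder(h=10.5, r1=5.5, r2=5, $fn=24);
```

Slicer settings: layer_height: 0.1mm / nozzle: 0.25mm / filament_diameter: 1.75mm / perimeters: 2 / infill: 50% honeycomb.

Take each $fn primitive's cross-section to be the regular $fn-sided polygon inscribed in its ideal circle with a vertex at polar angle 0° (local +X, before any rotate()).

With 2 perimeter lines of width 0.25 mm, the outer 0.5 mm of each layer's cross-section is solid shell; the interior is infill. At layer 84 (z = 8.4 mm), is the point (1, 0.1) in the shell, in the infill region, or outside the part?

infill

At z = 8.4 mm: the cone (r1=5.5→r2=5) has section circumradius 5.100 here — a regular 24-gon; (rotated 50° about Z; rotation is an isometry so areas/perimeters/island counts are preserved). Overall, the cross-section is a single solid region. Undo the 50° rotation: the query point maps to (0.719, -0.702) in the un-rotated model frame. The nearest boundary edge runs (3.61, -3.61)→(4.42, -2.55); distance from the point to it = 4.06 mm. The point is inside the cross-section and 4.06 mm from the nearest boundary — more than the 0.5 mm shell width (2 × 0.25), so it's in the infill interior.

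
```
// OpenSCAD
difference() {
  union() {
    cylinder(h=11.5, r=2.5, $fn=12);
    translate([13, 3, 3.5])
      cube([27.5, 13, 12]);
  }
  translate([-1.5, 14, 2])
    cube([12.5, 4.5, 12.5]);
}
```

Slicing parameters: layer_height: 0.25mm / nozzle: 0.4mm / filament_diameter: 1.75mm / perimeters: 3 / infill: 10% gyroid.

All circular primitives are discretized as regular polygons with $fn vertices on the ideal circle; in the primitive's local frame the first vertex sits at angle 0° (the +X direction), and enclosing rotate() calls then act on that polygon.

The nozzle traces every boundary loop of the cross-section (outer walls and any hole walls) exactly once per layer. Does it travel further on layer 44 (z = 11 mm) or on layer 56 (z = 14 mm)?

Layer 44 (z = 11): the r=2.5 cylinder contributes a regular 12-gon of circumradius 2.5 (perimeter = 2·12·2.500·sin(180°/12) = 15.53 mm); the cube at (13, 3) is present — its section is the full 27.5×13 rectangle (perimeter 81.00 mm); Merging all regions: the 2 present regions are separate (no shared area or edge), so areas and boundary lengths simply add and each stays a separate island — boundary = 96.53 mm; the 12.5×4.5 cube at (-1.5, 14) contributes its full rectangle (perimeter 34.00 mm); Subtracting the remaining from the first: starting from that combined region, the 12.5×4.5 cube at (-1.5, 14) misses the remaining region (no effect) — boundary = 96.53 mm. So its perimeter = 96.53 mm. Layer 56 (z = 14): the cylinder is not intersected at this z (z outside [0, 11.5]); the 27.5×13 cube at (13, 3) contributes its full rectangle (perimeter 81.00 mm); Merging all regions: only the 27.5×13 cube at (13, 3) is present, so the union is just that shape — boundary = 81.00 mm; the 12.5×4.5 cube at (-1.5, 14) contributes its full rectangle (perimeter 34.00 mm); Taking the first minus the rest: starting from that combined region, the 12.5×4.5 cube at (-1.5, 14) misses the remaining region (no effect) — boundary = 81.00 mm. So its perimeter = 81.00 mm. Layer 44 is larger (96.53 vs 81.00 mm).

layer 44 (z = 11 mm)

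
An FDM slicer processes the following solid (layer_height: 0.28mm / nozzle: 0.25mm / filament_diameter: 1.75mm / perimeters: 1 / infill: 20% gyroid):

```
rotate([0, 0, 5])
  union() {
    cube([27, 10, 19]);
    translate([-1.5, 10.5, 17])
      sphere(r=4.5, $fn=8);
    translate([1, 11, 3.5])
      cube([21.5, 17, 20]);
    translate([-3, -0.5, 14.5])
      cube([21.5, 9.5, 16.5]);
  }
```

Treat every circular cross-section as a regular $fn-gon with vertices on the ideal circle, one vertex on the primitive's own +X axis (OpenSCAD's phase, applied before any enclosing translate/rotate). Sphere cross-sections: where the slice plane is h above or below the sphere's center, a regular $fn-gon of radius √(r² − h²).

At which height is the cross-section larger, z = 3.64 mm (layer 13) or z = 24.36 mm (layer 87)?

layer 13 (z = 3.64 mm)

Layer 13 (z = 3.64): the cube is present — its section is the full 27×10 rectangle (area 270.00 mm²); the sphere at (-1.5, 10.5) does not reach this height (|z−center|=13.360 > r=4.5); the cube at (1, 11) is present — its section is the full 21.5×17 rectangle (area 365.50 mm²); the cube at (-3, -0.5) is absent (z outside [14.5, 31]); Taking the union: the 2 present regions are separate (no shared area or edge), so areas and boundary lengths simply add and each stays a separate island — area = 635.50 mm²; (rotated 5° about Z; rotation is an isometry so areas/perimeters/island counts are preserved). So its area = 635.50 mm². Layer 87 (z = 24.36): the cube is not intersected at this z (z outside [0, 19]); the sphere at (-1.5, 10.5) does not reach this height (|z−center|=7.360 > r=4.5); the cube at (1, 11) is absent (z outside [3.5, 23.5]); the cube at (-3, -0.5) (footprint 21.5×9.5) is included at this height (area 204.25 mm²); Taking the union: only the 21.5×9.5 cube at (-3, -0.5) is present, so the union is just that shape — area = 204.25 mm²; (whole slice rotated 5° about Z — lengths, areas and connectivity unchanged). So its area = 204.25 mm². Layer 13 is larger (635.50 vs 204.25 mm²).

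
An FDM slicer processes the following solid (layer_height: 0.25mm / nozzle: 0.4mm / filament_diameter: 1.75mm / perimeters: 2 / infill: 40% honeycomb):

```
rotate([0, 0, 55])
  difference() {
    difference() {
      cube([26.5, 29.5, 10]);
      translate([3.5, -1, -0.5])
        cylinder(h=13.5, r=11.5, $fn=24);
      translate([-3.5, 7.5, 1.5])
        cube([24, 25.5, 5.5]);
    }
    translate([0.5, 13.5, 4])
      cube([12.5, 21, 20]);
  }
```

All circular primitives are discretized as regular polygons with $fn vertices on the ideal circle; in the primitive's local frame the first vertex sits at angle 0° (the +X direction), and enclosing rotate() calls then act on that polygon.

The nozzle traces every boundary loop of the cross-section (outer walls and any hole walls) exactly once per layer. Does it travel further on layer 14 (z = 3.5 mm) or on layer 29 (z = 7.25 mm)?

layer 29 (z = 7.25 mm)

Layer 14 (z = 3.5): the cube (footprint 26.5×29.5) is included at this height (perimeter 112.00 mm); the cylinder at (3.5, -1): section is a regular 24-gon, circumradius r=11.5 (perimeter = 2·24·11.500·sin(180°/24) = 72.05 mm); the cube at (-3.5, 7.5) is present — its section is the full 24×25.5 rectangle (perimeter 99.00 mm); After the difference (first − rest): starting from the 26.5×29.5 cube, the r=11.5 cylinder at (3.5, -1) partially overlaps it — only the 127.16 mm² overlap (of its 410.75 mm²) is removed, clipping the outline; the 24×25.5 cube at (-3.5, 7.5) partially overlaps it — only the 425.97 mm² overlap (of its 612.00 mm²) is removed, clipping the outline — boundary = 87.08 mm; the cube at (0.5, 13.5) is not intersected at this z (z outside [4, 24]); Subtracting the remaining from the first: none of the subtracted shapes is present at this height, so that combined region is unchanged — boundary = 87.08 mm; (whole slice rotated 55° about Z — lengths, areas and connectivity unchanged). So its perimeter = 87.08 mm. Layer 29 (z = 7.25): the 26.5×29.5 cube contributes its full rectangle (perimeter 112.00 mm); the r=11.5 cylinder at (3.5, -1) contributes a regular 24-gon of circumradius 11.5 (perimeter = 2·24·11.500·sin(180°/24) = 72.05 mm); the cube at (-3.5, 7.5) does not reach this height (z outside [1.5, 7]); Taking the first minus the rest: starting from the 26.5×29.5 cube, the r=11.5 cylinder at (3.5, -1) partially overlaps it — only the 127.16 mm² overlap (of its 410.75 mm²) is removed, clipping the outline — boundary = 107.81 mm; the cube at (0.5, 13.5) (footprint 12.5×21) is included at this height (perimeter 67.00 mm); Subtracting the remaining from the first: starting from the result so far, the 12.5×21 cube at (0.5, 13.5) partially overlaps it — only the 200.00 mm² overlap (of its 262.50 mm²) is removed, clipping the outline — boundary = 139.81 mm; (rotated 55° about Z; rotation is an isometry so areas/perimeters/island counts are preserved). So its perimeter = 139.81 mm. Layer 29 is larger (139.81 vs 87.08 mm).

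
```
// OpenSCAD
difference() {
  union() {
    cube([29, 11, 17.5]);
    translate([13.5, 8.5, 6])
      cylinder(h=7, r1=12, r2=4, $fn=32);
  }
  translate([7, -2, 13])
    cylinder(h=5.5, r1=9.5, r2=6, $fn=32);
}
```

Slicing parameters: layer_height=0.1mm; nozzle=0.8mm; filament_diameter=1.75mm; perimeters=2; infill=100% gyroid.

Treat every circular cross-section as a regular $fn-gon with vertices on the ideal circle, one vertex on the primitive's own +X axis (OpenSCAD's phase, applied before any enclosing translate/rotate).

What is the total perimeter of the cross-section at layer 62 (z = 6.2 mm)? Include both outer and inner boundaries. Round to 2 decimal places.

At z = 6.2 mm: the cube (footprint 29×11) is included at this height (perimeter 80.00 mm); the cone at (13.5, 8.5) contributes a regular 32-gon of circumradius 11.771 (interpolated between r1=12 and r2=4 at t=0.029) (perimeter = 2·32·11.771·sin(180°/32) = 73.84 mm); Merging all regions: the regions partially overlap (shared area 238.55 mm²), so the edge portions inside another operand are dropped and the merged outline is re-measured after clipping — boundary = 90.60 mm; the cone at (7, -2) is absent (z outside [13, 18.5]); After the difference (first − rest): none of the subtracted shapes is present at this height, so the result so far is unchanged — boundary = 90.60 mm. Overall, the cross-section is a single solid region. Total boundary length (outer) = 90.60 mm.

90.60 mm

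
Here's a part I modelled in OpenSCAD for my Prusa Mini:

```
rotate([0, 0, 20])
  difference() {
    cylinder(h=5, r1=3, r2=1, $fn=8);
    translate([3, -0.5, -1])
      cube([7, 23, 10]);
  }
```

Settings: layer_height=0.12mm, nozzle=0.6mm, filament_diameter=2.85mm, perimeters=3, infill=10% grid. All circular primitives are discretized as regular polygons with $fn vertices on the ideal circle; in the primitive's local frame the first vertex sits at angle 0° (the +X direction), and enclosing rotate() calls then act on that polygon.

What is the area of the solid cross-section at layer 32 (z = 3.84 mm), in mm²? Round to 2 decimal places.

At z = 3.84 mm: the cone: at t=0.768 of its height the radius interpolates to r₁+(r₂−r₁)t = 1.464, giving a regular 8-gon of that circumradius (area = (8/2)·1.464²·sin(360°/8) = 6.06 mm²); the cube at (3, -0.5) (footprint 7×23) is included at this height (area 161.00 mm²); After the difference (first − rest): starting from the cone (6.06 mm²), the 7×23 cube at (3, -0.5) misses the remaining region (no effect) — area = 6.06 mm²; (whole slice rotated 20° about Z — lengths, areas and connectivity unchanged). Overall, the cross-section is a single solid region. Net area = 6.06 mm².

6.06 mm²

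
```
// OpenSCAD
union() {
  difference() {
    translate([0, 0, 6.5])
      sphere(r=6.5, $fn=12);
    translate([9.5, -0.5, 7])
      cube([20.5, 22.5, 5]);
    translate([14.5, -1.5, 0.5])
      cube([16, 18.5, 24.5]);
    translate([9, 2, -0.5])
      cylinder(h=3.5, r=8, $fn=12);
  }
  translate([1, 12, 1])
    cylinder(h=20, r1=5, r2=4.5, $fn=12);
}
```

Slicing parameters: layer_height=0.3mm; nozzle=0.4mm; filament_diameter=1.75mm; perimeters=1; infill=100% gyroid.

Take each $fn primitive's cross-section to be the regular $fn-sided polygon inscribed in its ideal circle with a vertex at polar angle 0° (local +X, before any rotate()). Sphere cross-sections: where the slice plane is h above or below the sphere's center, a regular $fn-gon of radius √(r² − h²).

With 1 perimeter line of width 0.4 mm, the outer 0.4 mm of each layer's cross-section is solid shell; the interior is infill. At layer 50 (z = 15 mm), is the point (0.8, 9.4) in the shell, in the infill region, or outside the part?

At z = 15 mm: the sphere is absent (|z−center|=8.500 > r=6.5); the cube at (9.5, -0.5) does not reach this height (z outside [7, 12]); the cube at (14.5, -1.5) is present — its section is the full 16×18.5 rectangle; the cylinder at (9, 2) does not reach this height (z outside [-0.5, 3]); Subtracting the remaining from the first: the first operand is absent here, so nothing remains; the cone at (1, 12) (r1=5→r2=4.5) has section circumradius 4.650 here — a regular 12-gon; Merging all regions: only the cone at (1, 12) is present, so the union is just that shape — 1 connected region. Overall, the cross-section is a single solid region. The nearest boundary edge runs (-1.33, 7.97)→(1.00, 7.35); distance from the point to it = 1.93 mm. The point is inside the cross-section and 1.93 mm from the nearest boundary — more than the 0.4 mm shell width (1 × 0.4), so it's in the infill interior.

infill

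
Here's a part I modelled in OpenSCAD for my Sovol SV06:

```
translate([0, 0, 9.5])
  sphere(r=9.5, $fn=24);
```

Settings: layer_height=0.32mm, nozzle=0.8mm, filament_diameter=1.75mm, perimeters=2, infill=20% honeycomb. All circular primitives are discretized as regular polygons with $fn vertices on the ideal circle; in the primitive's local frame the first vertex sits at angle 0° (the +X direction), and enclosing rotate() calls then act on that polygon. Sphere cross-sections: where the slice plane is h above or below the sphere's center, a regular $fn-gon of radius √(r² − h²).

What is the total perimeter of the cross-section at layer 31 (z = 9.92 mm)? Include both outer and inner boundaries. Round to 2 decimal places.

59.46 mm

At z = 9.92 mm: the sphere: section is a regular 24-gon, circumradius = √(r²−h²) = √(9.5²−0.42²) = 9.491 (perimeter = 2·24·9.491·sin(180°/24) = 59.46 mm). Overall, the cross-section is a single solid region. Total boundary length (outer) = 59.46 mm.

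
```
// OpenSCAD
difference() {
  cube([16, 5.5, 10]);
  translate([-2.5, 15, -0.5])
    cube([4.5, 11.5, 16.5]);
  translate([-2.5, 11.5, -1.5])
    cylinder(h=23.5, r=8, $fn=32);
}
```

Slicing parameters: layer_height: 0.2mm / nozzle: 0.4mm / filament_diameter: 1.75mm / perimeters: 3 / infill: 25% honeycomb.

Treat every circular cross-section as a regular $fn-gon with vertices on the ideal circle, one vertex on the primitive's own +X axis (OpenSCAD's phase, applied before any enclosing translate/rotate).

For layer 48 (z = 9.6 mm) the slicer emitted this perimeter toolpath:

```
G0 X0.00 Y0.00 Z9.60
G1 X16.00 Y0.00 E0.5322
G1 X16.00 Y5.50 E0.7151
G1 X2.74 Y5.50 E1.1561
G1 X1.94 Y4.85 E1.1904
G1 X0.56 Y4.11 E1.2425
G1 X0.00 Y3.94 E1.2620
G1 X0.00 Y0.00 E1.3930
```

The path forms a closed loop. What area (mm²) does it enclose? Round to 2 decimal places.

85.51 mm²

Apply the shoelace formula to the sequence of (X, Y) vertices; enclosed area = 85.51 mm².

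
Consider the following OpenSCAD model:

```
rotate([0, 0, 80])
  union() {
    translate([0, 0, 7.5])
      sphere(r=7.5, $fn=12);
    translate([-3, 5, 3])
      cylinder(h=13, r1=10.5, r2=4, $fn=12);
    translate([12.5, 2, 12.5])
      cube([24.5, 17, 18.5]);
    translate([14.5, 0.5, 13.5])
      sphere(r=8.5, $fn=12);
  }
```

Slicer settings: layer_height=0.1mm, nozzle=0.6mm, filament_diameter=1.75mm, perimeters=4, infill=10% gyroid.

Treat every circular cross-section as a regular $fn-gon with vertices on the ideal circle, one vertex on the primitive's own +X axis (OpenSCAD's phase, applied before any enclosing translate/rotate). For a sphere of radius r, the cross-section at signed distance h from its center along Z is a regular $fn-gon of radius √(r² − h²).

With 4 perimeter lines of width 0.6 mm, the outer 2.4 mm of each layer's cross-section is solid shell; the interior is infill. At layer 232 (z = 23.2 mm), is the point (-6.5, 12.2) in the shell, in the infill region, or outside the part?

At z = 23.2 mm: the sphere is not intersected at this z (|z−center|=15.700 > r=7.5); the cone at (-3, 5) is not intersected at this z (z outside [3, 16]); the cube at (12.5, 2) (footprint 24.5×17) is included at this height; the sphere at (14.5, 0.5) is absent (|z−center|=9.700 > r=8.5); Taking the union: only the 24.5×17 cube at (12.5, 2) is present, so the union is just that shape — 1 connected region; (whole slice rotated 80° about Z — lengths, areas and connectivity unchanged). Overall, the cross-section is a single solid region. Undo the 80° rotation: the query point maps to (10.886, 8.520) in the un-rotated model frame. The nearest boundary edge runs (12.50, 19.00)→(12.50, 2.00); distance from the point to it = 1.61 mm. The point is not inside any of the regions above, so it lies outside the cross-section (1.61 mm from the nearest boundary).

outside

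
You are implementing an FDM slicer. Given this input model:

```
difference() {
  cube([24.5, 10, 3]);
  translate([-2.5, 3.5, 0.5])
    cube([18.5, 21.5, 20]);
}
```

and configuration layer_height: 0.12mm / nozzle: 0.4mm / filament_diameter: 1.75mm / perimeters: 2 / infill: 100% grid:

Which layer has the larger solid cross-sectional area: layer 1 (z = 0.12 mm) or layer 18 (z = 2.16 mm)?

Layer 1 (z = 0.12): the cube is present — its section is the full 24.5×10 rectangle (area 245.00 mm²); the cube at (-2.5, 3.5) does not reach this height (z outside [0.5, 20.5]); Subtracting the remaining from the first: none of the subtracted shapes is present at this height, so the 24.5×10 cube is unchanged — area = 245.00 mm². So its area = 245.00 mm². Layer 18 (z = 2.16): the cube (footprint 24.5×10) is included at this height (area 245.00 mm²); the cube at (-2.5, 3.5) is present — its section is the full 18.5×21.5 rectangle (area 397.75 mm²); Taking the first minus the rest: starting from the 24.5×10 cube (245.00 mm²), the 18.5×21.5 cube at (-2.5, 3.5) partially overlaps it — only the 104.00 mm² overlap (of its 397.75 mm²) is removed, clipping the outline — area = 141.00 mm². So its area = 141.00 mm². Layer 1 is larger (245.00 vs 141.00 mm²).

layer 1 (z = 0.12 mm)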